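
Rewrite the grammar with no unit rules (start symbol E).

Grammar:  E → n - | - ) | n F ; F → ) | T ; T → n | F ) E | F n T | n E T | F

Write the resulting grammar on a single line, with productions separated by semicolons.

Unit pairs: F ⇒* {T}; T ⇒* {F}.
For every A with A ⇒* B via unit rules, add B's non-unit alternatives to A; then delete every rule of the form X → Y.

E → n - | - ) | n F; F → ) | n | F ) E | F n T | n E T; T → ) | n | F ) E | F n T | n E T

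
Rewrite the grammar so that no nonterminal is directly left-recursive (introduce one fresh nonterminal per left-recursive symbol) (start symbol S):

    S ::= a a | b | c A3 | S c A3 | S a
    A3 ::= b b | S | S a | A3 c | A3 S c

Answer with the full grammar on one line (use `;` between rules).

S, A3 are directly left-recursive.
For S: α = {c A3, a}, β = {a a, b, c A3}. Rewrite as S → β S' and S' → α S' | ε.
For A3: α = {c, S c}, β = {b b, S, S a}. Rewrite as A3 → β A3' and A3' → α A3' | ε.

S ::= a a S' | b S' | c A3 S'; A3 ::= b b A3' | S A3' | S a A3'; S' ::= c A3 S' | a S' | ε; A3' ::= c A3' | S c A3' | ε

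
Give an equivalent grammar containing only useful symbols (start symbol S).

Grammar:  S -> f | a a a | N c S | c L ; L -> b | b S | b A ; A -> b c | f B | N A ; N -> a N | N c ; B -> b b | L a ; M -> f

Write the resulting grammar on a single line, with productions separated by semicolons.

Generating nonterminals: {A, B, L, M, S}.
Reachable from S after that: {A, B, L, S}.
Removed useless symbols: {M, N} and every production mentioning them.

S -> f | a a a | c L; L -> b | b S | b A; A -> b c | f B; B -> b b | L a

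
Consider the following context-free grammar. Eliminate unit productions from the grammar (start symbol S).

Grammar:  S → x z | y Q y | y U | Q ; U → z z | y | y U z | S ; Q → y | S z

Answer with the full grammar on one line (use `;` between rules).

S → x z | y Q y | y U | y | S z; U → z z | y | y U z | x z | y Q y | y U | S z; Q → y | S z

Unit pairs: S ⇒* {Q}; U ⇒* {Q, S}.
Replace each nonterminal's rules with the union of the non-unit rules of every nonterminal it unit-derives.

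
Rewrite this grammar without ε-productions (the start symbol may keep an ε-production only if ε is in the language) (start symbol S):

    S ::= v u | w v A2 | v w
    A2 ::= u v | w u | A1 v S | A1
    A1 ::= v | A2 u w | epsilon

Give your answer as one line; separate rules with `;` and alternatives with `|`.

S ::= v u | w v A2 | w v | v w; A2 ::= u v | w u | A1 v S | v S | A1; A1 ::= v | A2 u w | u w

The nullable symbols are {A1, A2}.
ε ∉ L(G), so no ε-production is kept.
Add the nullable-subset variants: S → w v A2 gives w v A2 | w v. A2 → A1 v S gives A1 v S | v S. A1 → A2 u w gives A2 u w | u w.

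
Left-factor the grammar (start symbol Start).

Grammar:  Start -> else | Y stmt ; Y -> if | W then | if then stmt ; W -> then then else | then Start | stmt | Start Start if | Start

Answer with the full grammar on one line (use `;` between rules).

Start -> else | Y stmt; Y -> W then | if Y1; W -> stmt | then W1 | Start W2; Y1 -> ε | then stmt; W1 -> then else | Start; W2 -> Start if | ε

Y has alternatives sharing prefix 'if': factor to Y → if Y1 with Y1 → ε | then stmt.
W has alternatives sharing prefix 'then': factor to W → then W1 with W1 → then else | Start.
W has alternatives sharing prefix 'Start': factor to W → Start W2 with W2 → Start if | ε.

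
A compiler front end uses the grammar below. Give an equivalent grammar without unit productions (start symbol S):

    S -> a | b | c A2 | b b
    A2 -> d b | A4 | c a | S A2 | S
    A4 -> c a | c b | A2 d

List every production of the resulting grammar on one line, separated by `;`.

Unit pairs: A2 ⇒* {A4, S}.
Replace each nonterminal's rules with the union of the non-unit rules of every nonterminal it unit-derives.

S -> a | b | c A2 | b b; A2 -> c a | c b | A2 d | d b | S A2 | a | b | c A2 | b b; A4 -> c a | c b | A2 d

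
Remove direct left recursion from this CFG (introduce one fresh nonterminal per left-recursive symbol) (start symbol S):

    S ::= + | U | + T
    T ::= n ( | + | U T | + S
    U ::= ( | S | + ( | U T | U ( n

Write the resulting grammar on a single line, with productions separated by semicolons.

Directly left-recursive nonterminal: U.
For U: α = {T, ( n}, β = {(, S, + (}. Rewrite as U → β U' and U' → α U' | ε.

S ::= + | U | + T; T ::= n ( | + | U T | + S; U ::= ( U' | S U' | + ( U'; U' ::= T U' | ( n U' | ε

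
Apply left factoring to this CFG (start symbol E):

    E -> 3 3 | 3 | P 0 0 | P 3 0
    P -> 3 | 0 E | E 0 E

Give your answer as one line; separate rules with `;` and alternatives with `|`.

E -> 3 E' | P E''; P -> 3 | 0 E | E 0 E; E' -> 3 | ε; E'' -> 0 0 | 3 0

E has alternatives sharing prefix '3': factor to E → 3 E' with E' → 3 | ε.
E has alternatives sharing prefix 'P': factor to E → P E'' with E'' → 0 0 | 3 0.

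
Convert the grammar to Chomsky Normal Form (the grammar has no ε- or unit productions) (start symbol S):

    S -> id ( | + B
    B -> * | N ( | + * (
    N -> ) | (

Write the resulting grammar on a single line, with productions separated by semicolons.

S -> X1 X2 | X3 B; B -> * | N X2 | X3 Y1; N -> ) | (; X1 -> id; X2 -> (; X3 -> +; X4 -> *; Y1 -> X4 X2

Introduce a nonterminal for each terminal appearing in a rule of length ≥ 2: X1 → id, X2 → (, X3 → +, X4 → *.
Binarize each right-hand side of length ≥ 3 by chaining fresh nonterminals (Y1, Y2, …): affected rules were B → X3 X4 X2.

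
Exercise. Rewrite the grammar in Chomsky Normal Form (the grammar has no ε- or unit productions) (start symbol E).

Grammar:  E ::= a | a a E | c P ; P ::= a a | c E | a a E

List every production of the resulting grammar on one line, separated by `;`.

Introduce a nonterminal for each terminal appearing in a rule of length ≥ 2: X1 → a, X2 → c.
Binarize each right-hand side of length ≥ 3 by chaining fresh nonterminals (Y1, Y2, …): affected rules were E → X1 X1 E; P → X1 X1 E.

E ::= a | X1 Y1 | X2 P; P ::= X1 X1 | X2 E | X1 Y2; X1 ::= a; X2 ::= c; Y1 ::= X1 E; Y2 ::= X1 E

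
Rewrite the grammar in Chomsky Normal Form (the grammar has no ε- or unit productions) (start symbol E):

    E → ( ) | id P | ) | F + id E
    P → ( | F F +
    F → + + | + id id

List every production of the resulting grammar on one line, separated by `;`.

Introduce a nonterminal for each terminal appearing in a rule of length ≥ 2: X1 → (, X2 → ), X3 → id, X4 → +.
Binarize each right-hand side of length ≥ 3 by chaining fresh nonterminals (Y1, Y2, …): affected rules were E → F X4 X3 E; P → F F X4; F → X4 X3 X3.

E → X1 X2 | X3 P | ) | F Y1; P → ( | F Y3; F → X4 X4 | X4 Y4; X1 → (; X2 → ); X3 → id; X4 → +; Y1 → X4 Y2; Y2 → X3 E; Y3 → F X4; Y4 → X3 X3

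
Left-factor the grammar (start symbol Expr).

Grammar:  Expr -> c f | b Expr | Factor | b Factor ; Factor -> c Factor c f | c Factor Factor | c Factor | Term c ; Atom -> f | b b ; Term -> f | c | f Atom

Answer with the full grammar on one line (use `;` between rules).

Expr -> c f | Factor | b Expr1; Factor -> Term c | c Factor Factor1; Atom -> f | b b; Term -> c | f Term1; Expr1 -> Expr | Factor; Factor1 -> c f | Factor | ε; Term1 -> ε | Atom

Expr has alternatives sharing prefix 'b': factor to Expr → b Expr1 with Expr1 → Expr | Factor.
Factor has alternatives sharing prefix 'c Factor': factor to Factor → c Factor Factor1 with Factor1 → c f | Factor | ε.
Term has alternatives sharing prefix 'f': factor to Term → f Term1 with Term1 → ε | Atom.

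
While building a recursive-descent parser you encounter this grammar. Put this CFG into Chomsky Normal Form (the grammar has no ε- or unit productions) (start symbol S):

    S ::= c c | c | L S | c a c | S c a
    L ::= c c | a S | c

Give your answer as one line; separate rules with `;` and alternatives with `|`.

S ::= X1 X1 | c | L S | X1 Y1 | S Y2; L ::= X1 X1 | X2 S | c; X1 ::= c; X2 ::= a; Y1 ::= X2 X1; Y2 ::= X1 X2

Introduce a nonterminal for each terminal appearing in a rule of length ≥ 2: X1 → c, X2 → a.
Binarize each right-hand side of length ≥ 3 by chaining fresh nonterminals (Y1, Y2, …): affected rules were S → X1 X2 X1; S → S X1 X2.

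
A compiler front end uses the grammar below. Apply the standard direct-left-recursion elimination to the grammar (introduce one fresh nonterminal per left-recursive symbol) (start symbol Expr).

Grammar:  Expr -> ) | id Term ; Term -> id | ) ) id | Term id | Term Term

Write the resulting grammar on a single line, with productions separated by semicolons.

Expr -> ) | id Term; Term -> id Term1 | ) ) id Term1; Term1 -> id Term1 | Term Term1 | ε

Left recursion appears on Term.
For Term: α = {id, Term}, β = {id, ) ) id}. Rewrite as Term → β Term1 and Term1 → α Term1 | ε.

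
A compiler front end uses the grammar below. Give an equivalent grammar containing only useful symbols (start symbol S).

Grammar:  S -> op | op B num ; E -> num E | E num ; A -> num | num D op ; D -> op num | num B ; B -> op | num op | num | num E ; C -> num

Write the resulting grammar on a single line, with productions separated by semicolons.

Generating nonterminals: {A, B, C, D, S}.
Reachable from S after that: {B, S}.
Removed useless symbols: {A, C, D, E} and every production mentioning them.

S -> op | op B num; B -> op | num op | num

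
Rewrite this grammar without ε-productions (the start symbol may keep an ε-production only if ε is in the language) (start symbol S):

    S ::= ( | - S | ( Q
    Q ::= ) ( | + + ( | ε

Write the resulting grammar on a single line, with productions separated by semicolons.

Nullable set = {Q}.
ε ∉ L(G), so no ε-production is kept.

S ::= ( | - S | ( Q; Q ::= ) ( | + + (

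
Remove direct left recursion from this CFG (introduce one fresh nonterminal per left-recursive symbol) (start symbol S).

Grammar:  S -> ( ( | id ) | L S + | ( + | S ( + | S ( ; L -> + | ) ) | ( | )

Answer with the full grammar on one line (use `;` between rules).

S is directly left-recursive.
For S: α = {( +, (}, β = {( (, id ), L S +, ( +}. Rewrite as S → β S' and S' → α S' | ε.

S -> ( ( S' | id ) S' | L S + S' | ( + S'; L -> + | ) ) | ( | ); S' -> ( + S' | ( S' | ε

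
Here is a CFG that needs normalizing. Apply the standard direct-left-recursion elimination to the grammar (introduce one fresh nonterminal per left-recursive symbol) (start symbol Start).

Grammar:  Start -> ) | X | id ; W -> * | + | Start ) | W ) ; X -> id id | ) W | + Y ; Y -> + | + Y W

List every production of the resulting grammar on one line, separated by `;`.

Left recursion appears on W.
For W: α = {)}, β = {*, +, Start )}. Rewrite as W → β W1 and W1 → α W1 | ε.

Start -> ) | X | id; W -> * W1 | + W1 | Start ) W1; X -> id id | ) W | + Y; Y -> + | + Y W; W1 -> ) W1 | ε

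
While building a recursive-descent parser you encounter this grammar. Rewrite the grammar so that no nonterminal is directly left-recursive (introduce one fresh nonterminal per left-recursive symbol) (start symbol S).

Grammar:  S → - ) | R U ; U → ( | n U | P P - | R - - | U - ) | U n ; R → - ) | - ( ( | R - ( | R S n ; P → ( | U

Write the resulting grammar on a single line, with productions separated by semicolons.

U, R are directly left-recursive.
For U: α = {- ), n}, β = {(, n U, P P -, R - -}. Rewrite as U → β U' and U' → α U' | ε.
For R: α = {- (, S n}, β = {- ), - ( (}. Rewrite as R → β R' and R' → α R' | ε.

S → - ) | R U; U → ( U' | n U U' | P P - U' | R - - U'; R → - ) R' | - ( ( R'; P → ( | U; U' → - ) U' | n U' | ε; R' → - ( R' | S n R' | ε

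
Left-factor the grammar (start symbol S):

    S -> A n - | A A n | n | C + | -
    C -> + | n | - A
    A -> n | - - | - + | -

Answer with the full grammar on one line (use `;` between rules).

S has alternatives sharing prefix 'A': factor to S → A S' with S' → n - | A n.
A has alternatives sharing prefix '-': factor to A → - A' with A' → - | + | ε.

S -> n | C + | - | A S'; C -> + | n | - A; A -> n | - A'; S' -> n - | A n; A' -> - | + | ε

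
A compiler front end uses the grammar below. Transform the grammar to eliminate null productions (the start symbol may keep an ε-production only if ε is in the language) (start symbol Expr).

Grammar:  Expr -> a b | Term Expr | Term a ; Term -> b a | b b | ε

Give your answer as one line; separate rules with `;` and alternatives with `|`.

Nullable set = {Term}.
ε ∉ L(G), so no ε-production is kept.
For each production, add variants omitting each subset of nullable occurrences: Expr → Term a gives Term a | a.

Expr -> a b | Term Expr | Term a | a; Term -> b a | b b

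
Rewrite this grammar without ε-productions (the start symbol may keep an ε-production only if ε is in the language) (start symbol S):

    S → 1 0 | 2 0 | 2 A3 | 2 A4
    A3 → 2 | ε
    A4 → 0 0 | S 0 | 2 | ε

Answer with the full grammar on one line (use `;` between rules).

Nullable set = {A3, A4}.
ε ∉ L(G), so no ε-production is kept.
Add the nullable-subset variants: S → 2 A3 gives 2 A3 | 2.

S → 1 0 | 2 0 | 2 A3 | 2 | 2 A4; A3 → 2; A4 → 0 0 | S 0 | 2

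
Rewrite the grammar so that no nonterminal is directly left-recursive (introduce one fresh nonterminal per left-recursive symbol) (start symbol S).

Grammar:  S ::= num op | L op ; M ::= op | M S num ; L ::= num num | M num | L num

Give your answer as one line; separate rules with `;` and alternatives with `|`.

S ::= num op | L op; M ::= op M'; L ::= num num L' | M num L'; M' ::= S num M' | epsilon; L' ::= num L' | epsilon

Left recursion appears on M, L.
For M: α = {S num}, β = {op}. Rewrite as M → β M' and M' → α M' | ε.
For L: α = {num}, β = {num num, M num}. Rewrite as L → β L' and L' → α L' | ε.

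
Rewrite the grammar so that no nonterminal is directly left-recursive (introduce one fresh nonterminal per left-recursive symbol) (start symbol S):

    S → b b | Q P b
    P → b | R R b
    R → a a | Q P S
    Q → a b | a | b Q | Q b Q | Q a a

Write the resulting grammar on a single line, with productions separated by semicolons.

S → b b | Q P b; P → b | R R b; R → a a | Q P S; Q → a b Q' | a Q' | b Q Q'; Q' → b Q Q' | a a Q' | ε

Q is directly left-recursive.
For Q: α = {b Q, a a}, β = {a b, a, b Q}. Rewrite as Q → β Q' and Q' → α Q' | ε.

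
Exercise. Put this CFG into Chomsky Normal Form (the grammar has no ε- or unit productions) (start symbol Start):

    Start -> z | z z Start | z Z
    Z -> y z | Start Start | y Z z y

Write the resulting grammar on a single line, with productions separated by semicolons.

Introduce a nonterminal for each terminal appearing in a rule of length ≥ 2: X1 → z, X2 → y.
Binarize each right-hand side of length ≥ 3 by chaining fresh nonterminals (Y1, Y2, …): affected rules were Start → X1 X1 Start; Z → X2 Z X1 X2.

Start -> z | X1 Y1 | X1 Z; Z -> X2 X1 | Start Start | X2 Y2; X1 -> z; X2 -> y; Y1 -> X1 Start; Y2 -> Z Y3; Y3 -> X1 X2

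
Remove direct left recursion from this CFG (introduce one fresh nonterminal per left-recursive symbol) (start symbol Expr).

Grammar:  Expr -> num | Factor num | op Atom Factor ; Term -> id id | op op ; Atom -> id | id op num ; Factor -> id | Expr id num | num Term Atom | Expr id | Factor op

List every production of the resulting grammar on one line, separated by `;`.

Expr -> num | Factor num | op Atom Factor; Term -> id id | op op; Atom -> id | id op num; Factor -> id Factor1 | Expr id num Factor1 | num Term Atom Factor1 | Expr id Factor1; Factor1 -> op Factor1 | ε

Factor is directly left-recursive.
For Factor: α = {op}, β = {id, Expr id num, num Term Atom, Expr id}. Rewrite as Factor → β Factor1 and Factor1 → α Factor1 | ε.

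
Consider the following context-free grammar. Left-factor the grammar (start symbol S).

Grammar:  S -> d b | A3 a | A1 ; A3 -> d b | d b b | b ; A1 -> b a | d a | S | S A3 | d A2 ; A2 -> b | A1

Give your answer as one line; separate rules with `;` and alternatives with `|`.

S -> d b | A3 a | A1; A3 -> b | d b A3'; A1 -> b a | d A1' | S A1''; A2 -> b | A1; A3' -> ε | b; A1' -> a | A2; A1'' -> ε | A3

A3 has alternatives sharing prefix 'd b': factor to A3 → d b A3' with A3' → ε | b.
A1 has alternatives sharing prefix 'd': factor to A1 → d A1' with A1' → a | A2.
A1 has alternatives sharing prefix 'S': factor to A1 → S A1'' with A1'' → ε | A3.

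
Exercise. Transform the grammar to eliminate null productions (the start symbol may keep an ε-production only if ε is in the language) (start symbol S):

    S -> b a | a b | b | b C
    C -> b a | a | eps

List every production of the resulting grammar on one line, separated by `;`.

Nullable nonterminals: {C}.
ε ∉ L(G), so no ε-production is kept.

S -> b a | a b | b | b C; C -> b a | a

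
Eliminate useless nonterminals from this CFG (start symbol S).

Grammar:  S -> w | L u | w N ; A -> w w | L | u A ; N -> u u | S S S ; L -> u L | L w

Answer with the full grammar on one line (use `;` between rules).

S -> w | w N; N -> u u | S S S

Generating nonterminals: {A, N, S}.
Reachable from S after that: {N, S}.
Removed useless symbols: {A, L} and every production mentioning them.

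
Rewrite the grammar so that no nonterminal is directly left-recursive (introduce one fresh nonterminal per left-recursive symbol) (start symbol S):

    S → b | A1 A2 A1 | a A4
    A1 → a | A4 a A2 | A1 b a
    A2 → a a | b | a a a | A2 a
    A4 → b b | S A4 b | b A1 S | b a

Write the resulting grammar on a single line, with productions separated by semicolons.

S → b | A1 A2 A1 | a A4; A1 → a A1' | A4 a A2 A1'; A2 → a a A2' | b A2' | a a a A2'; A4 → b b | S A4 b | b A1 S | b a; A1' → b a A1' | ε; A2' → a A2' | ε

A1, A2 are directly left-recursive.
For A1: α = {b a}, β = {a, A4 a A2}. Rewrite as A1 → β A1' and A1' → α A1' | ε.
For A2: α = {a}, β = {a a, b, a a a}. Rewrite as A2 → β A2' and A2' → α A2' | ε.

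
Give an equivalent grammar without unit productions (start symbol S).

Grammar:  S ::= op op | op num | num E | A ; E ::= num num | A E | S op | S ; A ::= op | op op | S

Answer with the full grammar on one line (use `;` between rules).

S ::= op op | op num | num E | op; E ::= num num | A E | S op | op op | op num | num E | op; A ::= op op | op num | num E | op

Unit pairs: A ⇒* {S}; E ⇒* {A, S}; S ⇒* {A}.
For each unit pair (A, B), copy every non-unit production of B to A, then drop all unit productions.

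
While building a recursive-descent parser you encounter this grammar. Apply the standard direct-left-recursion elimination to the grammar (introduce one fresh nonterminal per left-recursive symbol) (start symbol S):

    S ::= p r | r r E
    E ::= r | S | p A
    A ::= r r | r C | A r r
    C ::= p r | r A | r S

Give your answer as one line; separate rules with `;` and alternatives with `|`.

Directly left-recursive nonterminal: A.
For A: α = {r r}, β = {r r, r C}. Rewrite as A → β A' and A' → α A' | ε.

S ::= p r | r r E; E ::= r | S | p A; A ::= r r A' | r C A'; C ::= p r | r A | r S; A' ::= r r A' | ε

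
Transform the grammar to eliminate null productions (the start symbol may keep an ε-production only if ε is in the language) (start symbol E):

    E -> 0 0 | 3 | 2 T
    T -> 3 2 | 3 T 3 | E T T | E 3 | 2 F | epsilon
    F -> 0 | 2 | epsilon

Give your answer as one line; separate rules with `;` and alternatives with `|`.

E -> 0 0 | 3 | 2 T | 2; T -> 3 2 | 3 T 3 | 3 3 | E T T | E T | E | E 3 | 2 F | 2; F -> 0 | 2

The nullable symbols are {F, T}.
ε ∉ L(G), so no ε-production is kept.
For each production, add variants omitting each subset of nullable occurrences: E → 2 T gives 2 T | 2. T → 3 T 3 gives 3 T 3 | 3 3. T → E T T gives E T T | E T | E. T → 2 F gives 2 F | 2.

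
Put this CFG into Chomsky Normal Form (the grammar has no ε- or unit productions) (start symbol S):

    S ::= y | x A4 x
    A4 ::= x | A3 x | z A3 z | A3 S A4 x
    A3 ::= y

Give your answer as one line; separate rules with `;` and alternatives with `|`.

Introduce a nonterminal for each terminal appearing in a rule of length ≥ 2: X1 → x, X2 → z.
Binarize each right-hand side of length ≥ 3 by chaining fresh nonterminals (Y1, Y2, …): affected rules were S → X1 A4 X1; A4 → X2 A3 X2; A4 → A3 S A4 X1.

S ::= y | X1 Y1; A4 ::= x | A3 X1 | X2 Y2 | A3 Y3; A3 ::= y; X1 ::= x; X2 ::= z; Y1 ::= A4 X1; Y2 ::= A3 X2; Y3 ::= S Y4; Y4 ::= A4 X1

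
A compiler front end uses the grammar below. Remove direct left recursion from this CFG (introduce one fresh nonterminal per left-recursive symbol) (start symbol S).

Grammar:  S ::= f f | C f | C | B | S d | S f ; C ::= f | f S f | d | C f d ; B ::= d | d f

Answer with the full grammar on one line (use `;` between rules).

S ::= f f S' | C f S' | C S' | B S'; C ::= f C' | f S f C' | d C'; B ::= d | d f; S' ::= d S' | f S' | eps; C' ::= f d C' | eps

Directly left-recursive nonterminals: S, C.
For S: α = {d, f}, β = {f f, C f, C, B}. Rewrite as S → β S' and S' → α S' | ε.
For C: α = {f d}, β = {f, f S f, d}. Rewrite as C → β C' and C' → α C' | ε.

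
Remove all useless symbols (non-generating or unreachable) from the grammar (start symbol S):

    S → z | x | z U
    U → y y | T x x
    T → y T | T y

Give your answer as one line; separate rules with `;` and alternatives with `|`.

S → z | x | z U; U → y y

Generating nonterminals: {S, U}.
Reachable from S after that: {S, U}.
Removed useless symbols: {T} and every production mentioning them.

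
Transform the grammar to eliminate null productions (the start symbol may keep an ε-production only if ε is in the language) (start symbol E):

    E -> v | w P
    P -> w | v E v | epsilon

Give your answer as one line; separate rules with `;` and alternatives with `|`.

E -> v | w P | w; P -> w | v E v

Nullable nonterminals: {P}.
ε ∉ L(G), so no ε-production is kept.
Expand every rule over subsets of its nullable positions: E → w P gives w P | w.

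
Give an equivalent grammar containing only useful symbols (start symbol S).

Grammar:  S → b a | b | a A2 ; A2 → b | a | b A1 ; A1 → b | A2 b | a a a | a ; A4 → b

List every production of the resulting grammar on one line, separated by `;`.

S → b a | b | a A2; A2 → b | a | b A1; A1 → b | A2 b | a a a | a

Generating nonterminals: {A1, A2, A4, S}.
Reachable from S after that: {A1, A2, S}.
Removed useless symbols: {A4} and every production mentioning them.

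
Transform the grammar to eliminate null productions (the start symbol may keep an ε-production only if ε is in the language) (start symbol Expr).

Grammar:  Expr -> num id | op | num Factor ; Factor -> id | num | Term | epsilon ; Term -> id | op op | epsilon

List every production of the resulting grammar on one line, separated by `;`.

The nullable symbols are {Factor, Term}.
ε ∉ L(G), so no ε-production is kept.
Expand every rule over subsets of its nullable positions: Expr → num Factor gives num Factor | num.

Expr -> num id | op | num Factor | num; Factor -> id | num | Term; Term -> id | op op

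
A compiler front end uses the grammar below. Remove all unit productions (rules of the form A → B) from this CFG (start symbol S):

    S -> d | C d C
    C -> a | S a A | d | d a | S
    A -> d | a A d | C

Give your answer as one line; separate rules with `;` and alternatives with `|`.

S -> d | C d C; C -> a | S a A | d | d a | C d C; A -> a | S a A | d | d a | C d C | a A d

Unit pairs: A ⇒* {C, S}; C ⇒* {S}.
Replace each nonterminal's rules with the union of the non-unit rules of every nonterminal it unit-derives.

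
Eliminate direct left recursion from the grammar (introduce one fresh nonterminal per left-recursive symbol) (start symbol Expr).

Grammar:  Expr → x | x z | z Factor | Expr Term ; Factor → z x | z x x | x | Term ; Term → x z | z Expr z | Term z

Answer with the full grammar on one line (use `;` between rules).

Left recursion appears on Expr, Term.
For Expr: α = {Term}, β = {x, x z, z Factor}. Rewrite as Expr → β Expr1 and Expr1 → α Expr1 | ε.
For Term: α = {z}, β = {x z, z Expr z}. Rewrite as Term → β Term1 and Term1 → α Term1 | ε.

Expr → x Expr1 | x z Expr1 | z Factor Expr1; Factor → z x | z x x | x | Term; Term → x z Term1 | z Expr z Term1; Expr1 → Term Expr1 | ε; Term1 → z Term1 | ε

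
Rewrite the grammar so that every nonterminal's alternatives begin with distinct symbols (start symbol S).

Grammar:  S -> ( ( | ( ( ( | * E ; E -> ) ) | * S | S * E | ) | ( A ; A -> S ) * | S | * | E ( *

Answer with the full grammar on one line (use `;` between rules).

S -> * E | ( ( S'; E -> * S | S * E | ( A | ) E'; A -> * | E ( * | S A'; S' -> ε | (; E' -> ) | ε; A' -> ) * | ε

S has alternatives sharing prefix '( (': factor to S → ( ( S' with S' → ε | (.
E has alternatives sharing prefix ')': factor to E → ) E' with E' → ) | ε.
A has alternatives sharing prefix 'S': factor to A → S A' with A' → ) * | ε.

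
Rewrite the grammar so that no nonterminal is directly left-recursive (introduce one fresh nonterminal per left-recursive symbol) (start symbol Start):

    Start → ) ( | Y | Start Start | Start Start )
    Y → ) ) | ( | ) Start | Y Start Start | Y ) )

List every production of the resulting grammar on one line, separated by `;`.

Start → ) ( Start1 | Y Start1; Y → ) ) Y1 | ( Y1 | ) Start Y1; Start1 → Start Start1 | Start ) Start1 | ε; Y1 → Start Start Y1 | ) ) Y1 | ε

Start, Y are directly left-recursive.
For Start: α = {Start, Start )}, β = {) (, Y}. Rewrite as Start → β Start1 and Start1 → α Start1 | ε.
For Y: α = {Start Start, ) )}, β = {) ), (, ) Start}. Rewrite as Y → β Y1 and Y1 → α Y1 | ε.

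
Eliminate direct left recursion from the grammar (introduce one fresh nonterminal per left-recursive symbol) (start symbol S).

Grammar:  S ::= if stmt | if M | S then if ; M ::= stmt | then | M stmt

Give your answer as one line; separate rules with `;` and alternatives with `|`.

Directly left-recursive nonterminals: S, M.
For S: α = {then if}, β = {if stmt, if M}. Rewrite as S → β S' and S' → α S' | ε.
For M: α = {stmt}, β = {stmt, then}. Rewrite as M → β M' and M' → α M' | ε.

S ::= if stmt S' | if M S'; M ::= stmt M' | then M'; S' ::= then if S' | ε; M' ::= stmt M' | ε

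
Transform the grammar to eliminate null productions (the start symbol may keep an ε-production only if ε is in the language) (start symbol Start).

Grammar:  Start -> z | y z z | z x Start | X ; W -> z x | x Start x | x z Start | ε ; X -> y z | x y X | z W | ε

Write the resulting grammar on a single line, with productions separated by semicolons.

Nullable set = {Start, W, X}.
ε ∈ L(G) since Start is nullable, so keep Start → ε.
Expand every rule over subsets of its nullable positions: Start → z x Start gives z x Start | z x. W → x Start x gives x Start x | x x. W → x z Start gives x z Start | x z. X → x y X gives x y X | x y.

Start -> z | y z z | z x Start | z x | X | ε; W -> z x | x Start x | x x | x z Start | x z; X -> y z | x y X | x y | z W | z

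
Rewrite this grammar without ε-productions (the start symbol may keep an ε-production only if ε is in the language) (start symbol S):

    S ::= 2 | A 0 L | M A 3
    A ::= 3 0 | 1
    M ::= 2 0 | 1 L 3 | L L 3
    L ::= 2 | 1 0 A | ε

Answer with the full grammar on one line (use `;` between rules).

Nullable nonterminals: {L}.
ε ∉ L(G), so no ε-production is kept.
For each production, add variants omitting each subset of nullable occurrences: S → A 0 L gives A 0 L | A 0. M → 1 L 3 gives 1 L 3 | 1 3. M → L L 3 gives L L 3 | L 3 | 3.

S ::= 2 | A 0 L | A 0 | M A 3; A ::= 3 0 | 1; M ::= 2 0 | 1 L 3 | 1 3 | L L 3 | L 3 | 3; L ::= 2 | 1 0 A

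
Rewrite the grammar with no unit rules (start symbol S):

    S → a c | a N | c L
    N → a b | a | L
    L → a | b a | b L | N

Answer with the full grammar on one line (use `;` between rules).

S → a c | a N | c L; N → a | b a | b L | a b; L → a | b a | b L | a b

Unit pairs: L ⇒* {N}; N ⇒* {L}.
Replace each nonterminal's rules with the union of the non-unit rules of every nonterminal it unit-derives.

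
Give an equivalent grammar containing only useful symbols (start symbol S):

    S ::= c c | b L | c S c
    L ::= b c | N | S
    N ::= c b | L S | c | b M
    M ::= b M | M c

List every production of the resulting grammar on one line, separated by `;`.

Generating nonterminals: {L, N, S}.
Reachable from S after that: {L, N, S}.
Removed useless symbols: {M} and every production mentioning them.

S ::= c c | b L | c S c; L ::= b c | N | S; N ::= c b | L S | c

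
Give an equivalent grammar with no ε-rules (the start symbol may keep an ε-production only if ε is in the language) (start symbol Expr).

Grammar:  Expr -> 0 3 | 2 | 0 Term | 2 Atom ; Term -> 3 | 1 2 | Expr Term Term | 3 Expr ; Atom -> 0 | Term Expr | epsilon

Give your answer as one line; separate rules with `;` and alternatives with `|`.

Nullable set = {Atom}.
ε ∉ L(G), so no ε-production is kept.

Expr -> 0 3 | 2 | 0 Term | 2 Atom; Term -> 3 | 1 2 | Expr Term Term | 3 Expr; Atom -> 0 | Term Expr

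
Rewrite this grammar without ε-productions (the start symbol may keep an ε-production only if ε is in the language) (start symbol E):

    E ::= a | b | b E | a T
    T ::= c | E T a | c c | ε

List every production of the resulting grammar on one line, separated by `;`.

The nullable symbols are {T}.
ε ∉ L(G), so no ε-production is kept.
For each production, add variants omitting each subset of nullable occurrences: T → E T a gives E T a | E a.

E ::= a | b | b E | a T; T ::= c | E T a | E a | c c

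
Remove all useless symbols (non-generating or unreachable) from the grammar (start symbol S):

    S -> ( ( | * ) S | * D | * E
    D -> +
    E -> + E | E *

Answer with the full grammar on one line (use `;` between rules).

Generating nonterminals: {D, S}.
Reachable from S after that: {D, S}.
Removed useless symbols: {E} and every production mentioning them.

S -> ( ( | * ) S | * D; D -> +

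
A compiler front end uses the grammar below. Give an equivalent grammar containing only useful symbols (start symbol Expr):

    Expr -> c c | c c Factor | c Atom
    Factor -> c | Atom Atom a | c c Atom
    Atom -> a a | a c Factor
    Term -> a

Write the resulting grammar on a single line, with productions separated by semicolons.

Expr -> c c | c c Factor | c Atom; Factor -> c | Atom Atom a | c c Atom; Atom -> a a | a c Factor

Generating nonterminals: {Atom, Expr, Factor, Term}.
Reachable from Expr after that: {Atom, Expr, Factor}.
Removed useless symbols: {Term} and every production mentioning them.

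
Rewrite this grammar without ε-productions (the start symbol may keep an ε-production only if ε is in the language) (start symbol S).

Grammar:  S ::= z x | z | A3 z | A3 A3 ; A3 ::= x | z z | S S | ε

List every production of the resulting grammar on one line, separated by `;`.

S ::= z x | z | A3 z | A3 A3 | A3 | ε; A3 ::= x | z z | S S | S

Nullable nonterminals: {A3, S}.
ε ∈ L(G) since S is nullable, so keep S → ε.
Add the nullable-subset variants: S → A3 A3 gives A3 A3 | A3. A3 → S S gives S S | S.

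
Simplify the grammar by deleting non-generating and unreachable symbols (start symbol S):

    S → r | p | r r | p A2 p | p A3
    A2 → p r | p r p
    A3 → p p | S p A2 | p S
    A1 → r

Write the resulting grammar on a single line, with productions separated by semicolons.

Generating nonterminals: {A1, A2, A3, S}.
Reachable from S after that: {A2, A3, S}.
Removed useless symbols: {A1} and every production mentioning them.

S → r | p | r r | p A2 p | p A3; A2 → p r | p r p; A3 → p p | S p A2 | p S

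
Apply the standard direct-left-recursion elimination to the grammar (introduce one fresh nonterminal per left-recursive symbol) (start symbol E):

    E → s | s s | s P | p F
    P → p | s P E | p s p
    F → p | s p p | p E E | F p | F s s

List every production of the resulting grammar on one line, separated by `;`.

E → s | s s | s P | p F; P → p | s P E | p s p; F → p F' | s p p F' | p E E F'; F' → p F' | s s F' | ε

Directly left-recursive nonterminal: F.
For F: α = {p, s s}, β = {p, s p p, p E E}. Rewrite as F → β F' and F' → α F' | ε.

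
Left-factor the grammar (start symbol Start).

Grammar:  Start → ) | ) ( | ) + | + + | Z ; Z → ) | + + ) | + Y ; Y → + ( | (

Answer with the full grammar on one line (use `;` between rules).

Start has alternatives sharing prefix ')': factor to Start → ) Start1 with Start1 → ε | ( | +.
Z has alternatives sharing prefix '+': factor to Z → + Z1 with Z1 → + ) | Y.

Start → + + | Z | ) Start1; Z → ) | + Z1; Y → + ( | (; Start1 → ε | ( | +; Z1 → + ) | Y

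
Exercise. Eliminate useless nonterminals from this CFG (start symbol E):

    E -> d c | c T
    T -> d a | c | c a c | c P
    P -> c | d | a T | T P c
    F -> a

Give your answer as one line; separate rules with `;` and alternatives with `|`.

Generating nonterminals: {E, F, P, T}.
Reachable from E after that: {E, P, T}.
Removed useless symbols: {F} and every production mentioning them.

E -> d c | c T; T -> d a | c | c a c | c P; P -> c | d | a T | T P c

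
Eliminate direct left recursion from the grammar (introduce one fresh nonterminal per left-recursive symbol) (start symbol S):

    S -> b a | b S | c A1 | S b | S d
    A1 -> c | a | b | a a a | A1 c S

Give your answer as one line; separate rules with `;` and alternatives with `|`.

S -> b a S' | b S S' | c A1 S'; A1 -> c A1' | a A1' | b A1' | a a a A1'; S' -> b S' | d S' | ε; A1' -> c S A1' | ε

Left recursion appears on S, A1.
For S: α = {b, d}, β = {b a, b S, c A1}. Rewrite as S → β S' and S' → α S' | ε.
For A1: α = {c S}, β = {c, a, b, a a a}. Rewrite as A1 → β A1' and A1' → α A1' | ε.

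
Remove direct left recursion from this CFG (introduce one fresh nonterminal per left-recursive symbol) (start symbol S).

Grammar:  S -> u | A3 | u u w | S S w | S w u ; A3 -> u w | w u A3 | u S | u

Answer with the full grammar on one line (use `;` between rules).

S is directly left-recursive.
For S: α = {S w, w u}, β = {u, A3, u u w}. Rewrite as S → β S' and S' → α S' | ε.

S -> u S' | A3 S' | u u w S'; A3 -> u w | w u A3 | u S | u; S' -> S w S' | w u S' | epsilon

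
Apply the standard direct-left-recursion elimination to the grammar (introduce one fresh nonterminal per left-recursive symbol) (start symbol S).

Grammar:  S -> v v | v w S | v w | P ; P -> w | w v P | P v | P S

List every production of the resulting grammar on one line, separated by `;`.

Left recursion appears on P.
For P: α = {v, S}, β = {w, w v P}. Rewrite as P → β P' and P' → α P' | ε.

S -> v v | v w S | v w | P; P -> w P' | w v P P'; P' -> v P' | S P' | ε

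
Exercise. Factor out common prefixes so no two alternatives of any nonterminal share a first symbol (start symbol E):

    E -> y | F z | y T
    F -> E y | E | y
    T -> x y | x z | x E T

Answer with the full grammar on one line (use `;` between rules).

E -> F z | y E'; F -> y | E F'; T -> x T'; E' -> ε | T; F' -> y | ε; T' -> y | z | E T

E has alternatives sharing prefix 'y': factor to E → y E' with E' → ε | T.
F has alternatives sharing prefix 'E': factor to F → E F' with F' → y | ε.
T has alternatives sharing prefix 'x': factor to T → x T' with T' → y | z | E T.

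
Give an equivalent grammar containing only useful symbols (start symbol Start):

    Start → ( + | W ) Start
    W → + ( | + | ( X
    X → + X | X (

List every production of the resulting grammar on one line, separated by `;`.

Start → ( + | W ) Start; W → + ( | +

Generating nonterminals: {Start, W}.
Reachable from Start after that: {Start, W}.
Removed useless symbols: {X} and every production mentioning them.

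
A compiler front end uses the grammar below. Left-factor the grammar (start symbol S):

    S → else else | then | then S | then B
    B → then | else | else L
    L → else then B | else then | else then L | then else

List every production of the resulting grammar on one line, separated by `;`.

S has alternatives sharing prefix 'then': factor to S → then S' with S' → ε | S | B.
B has alternatives sharing prefix 'else': factor to B → else B' with B' → ε | L.
L has alternatives sharing prefix 'else then': factor to L → else then L' with L' → B | ε | L.

S → else else | then S'; B → then | else B'; L → then else | else then L'; S' → ε | S | B; B' → ε | L; L' → B | ε | L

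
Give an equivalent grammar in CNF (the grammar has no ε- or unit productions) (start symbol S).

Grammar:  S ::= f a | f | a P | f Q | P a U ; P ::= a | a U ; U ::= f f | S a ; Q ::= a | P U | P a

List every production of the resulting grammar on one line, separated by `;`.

S ::= X1 X2 | f | X2 P | X1 Q | P Y1; P ::= a | X2 U; U ::= X1 X1 | S X2; Q ::= a | P U | P X2; X1 ::= f; X2 ::= a; Y1 ::= X2 U

Introduce a nonterminal for each terminal appearing in a rule of length ≥ 2: X1 → f, X2 → a.
Binarize each right-hand side of length ≥ 3 by chaining fresh nonterminals (Y1, Y2, …): affected rules were S → P X2 U.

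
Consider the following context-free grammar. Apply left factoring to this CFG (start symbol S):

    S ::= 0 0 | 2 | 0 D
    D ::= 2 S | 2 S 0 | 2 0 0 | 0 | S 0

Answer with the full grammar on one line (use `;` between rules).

S ::= 2 | 0 S'; D ::= 0 | S 0 | 2 D'; S' ::= 0 | D; D' ::= 0 0 | S D''; D'' ::= ε | 0

S has alternatives sharing prefix '0': factor to S → 0 S' with S' → 0 | D.
D has alternatives sharing prefix '2': factor to D → 2 D' with D' → S | S 0 | 0 0.
D' has alternatives sharing prefix 'S': factor to D' → S D'' with D'' → ε | 0.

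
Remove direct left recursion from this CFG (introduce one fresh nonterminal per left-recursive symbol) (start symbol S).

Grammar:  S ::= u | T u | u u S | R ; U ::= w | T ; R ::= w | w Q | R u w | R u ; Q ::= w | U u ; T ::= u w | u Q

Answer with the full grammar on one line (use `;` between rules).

R is directly left-recursive.
For R: α = {u w, u}, β = {w, w Q}. Rewrite as R → β R' and R' → α R' | ε.

S ::= u | T u | u u S | R; U ::= w | T; R ::= w R' | w Q R'; Q ::= w | U u; T ::= u w | u Q; R' ::= u w R' | u R' | ε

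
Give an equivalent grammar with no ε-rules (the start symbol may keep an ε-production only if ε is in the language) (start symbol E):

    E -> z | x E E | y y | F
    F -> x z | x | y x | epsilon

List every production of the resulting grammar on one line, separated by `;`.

The nullable symbols are {E, F}.
ε ∈ L(G) since E is nullable, so keep E → ε.
Expand every rule over subsets of its nullable positions: E → x E E gives x E E | x E | x.

E -> z | x E E | x E | x | y y | F | epsilon; F -> x z | x | y x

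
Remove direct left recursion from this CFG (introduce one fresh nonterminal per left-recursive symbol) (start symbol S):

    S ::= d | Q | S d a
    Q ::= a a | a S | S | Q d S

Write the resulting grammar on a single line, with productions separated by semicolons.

S ::= d S' | Q S'; Q ::= a a Q' | a S Q' | S Q'; S' ::= d a S' | ε; Q' ::= d S Q' | ε

S, Q are directly left-recursive.
For S: α = {d a}, β = {d, Q}. Rewrite as S → β S' and S' → α S' | ε.
For Q: α = {d S}, β = {a a, a S, S}. Rewrite as Q → β Q' and Q' → α Q' | ε.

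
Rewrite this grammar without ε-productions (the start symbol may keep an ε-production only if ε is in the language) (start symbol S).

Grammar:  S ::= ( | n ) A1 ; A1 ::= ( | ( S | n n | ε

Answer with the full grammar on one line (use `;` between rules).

Nullable nonterminals: {A1}.
ε ∉ L(G), so no ε-production is kept.
For each production, add variants omitting each subset of nullable occurrences: S → n ) A1 gives n ) A1 | n ).

S ::= ( | n ) A1 | n ); A1 ::= ( | ( S | n n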